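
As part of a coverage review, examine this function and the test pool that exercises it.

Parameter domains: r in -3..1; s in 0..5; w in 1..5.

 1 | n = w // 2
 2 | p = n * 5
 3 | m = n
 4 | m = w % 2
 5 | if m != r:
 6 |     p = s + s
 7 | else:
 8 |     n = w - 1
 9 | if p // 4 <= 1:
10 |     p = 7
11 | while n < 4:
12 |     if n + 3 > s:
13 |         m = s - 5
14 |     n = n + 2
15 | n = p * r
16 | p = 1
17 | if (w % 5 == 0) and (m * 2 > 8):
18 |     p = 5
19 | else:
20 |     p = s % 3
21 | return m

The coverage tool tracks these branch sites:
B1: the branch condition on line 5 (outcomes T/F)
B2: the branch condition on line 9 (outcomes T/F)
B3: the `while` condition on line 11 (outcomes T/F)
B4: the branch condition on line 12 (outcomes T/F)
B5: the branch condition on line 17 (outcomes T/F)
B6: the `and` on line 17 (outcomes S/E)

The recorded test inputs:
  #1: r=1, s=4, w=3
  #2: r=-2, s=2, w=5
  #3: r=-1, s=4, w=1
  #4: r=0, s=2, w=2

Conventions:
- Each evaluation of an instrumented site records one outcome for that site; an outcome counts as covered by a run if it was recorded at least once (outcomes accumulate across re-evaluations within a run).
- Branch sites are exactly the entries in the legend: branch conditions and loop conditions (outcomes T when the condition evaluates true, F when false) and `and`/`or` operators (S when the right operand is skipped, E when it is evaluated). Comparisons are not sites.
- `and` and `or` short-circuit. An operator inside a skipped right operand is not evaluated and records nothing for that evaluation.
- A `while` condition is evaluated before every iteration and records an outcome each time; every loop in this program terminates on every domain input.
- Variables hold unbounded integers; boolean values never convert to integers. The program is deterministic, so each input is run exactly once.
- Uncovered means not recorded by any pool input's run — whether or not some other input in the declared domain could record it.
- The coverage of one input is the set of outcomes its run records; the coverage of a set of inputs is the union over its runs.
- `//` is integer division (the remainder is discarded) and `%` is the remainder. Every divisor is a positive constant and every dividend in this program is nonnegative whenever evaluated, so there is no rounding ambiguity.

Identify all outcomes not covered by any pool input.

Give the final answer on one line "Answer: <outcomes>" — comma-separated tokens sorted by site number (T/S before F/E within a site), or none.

run #1 (r=1, s=4, w=3) records B1=F, B2=T, B3=T, B3=F, B4=T, B5=F, B6=S
run #2 (r=-2, s=2, w=5) records B1=T, B2=T, B3=T, B3=F, B4=T, B5=F, B6=E
run #3 (r=-1, s=4, w=1) records B1=T, B2=F, B3=T, B3=F, B4=T, B4=F, B5=F, B6=S
run #4 (r=0, s=2, w=2) records B1=F, B2=T, B3=T, B3=F, B4=T, B5=F, B6=S
union over the pool: B1=T, B1=F, B2=T, B2=F, B3=T, B3=F, B4=T, B4=F, B5=F, B6=S, B6=E
uncovered (1 of 12): B5=T

Answer: B5=T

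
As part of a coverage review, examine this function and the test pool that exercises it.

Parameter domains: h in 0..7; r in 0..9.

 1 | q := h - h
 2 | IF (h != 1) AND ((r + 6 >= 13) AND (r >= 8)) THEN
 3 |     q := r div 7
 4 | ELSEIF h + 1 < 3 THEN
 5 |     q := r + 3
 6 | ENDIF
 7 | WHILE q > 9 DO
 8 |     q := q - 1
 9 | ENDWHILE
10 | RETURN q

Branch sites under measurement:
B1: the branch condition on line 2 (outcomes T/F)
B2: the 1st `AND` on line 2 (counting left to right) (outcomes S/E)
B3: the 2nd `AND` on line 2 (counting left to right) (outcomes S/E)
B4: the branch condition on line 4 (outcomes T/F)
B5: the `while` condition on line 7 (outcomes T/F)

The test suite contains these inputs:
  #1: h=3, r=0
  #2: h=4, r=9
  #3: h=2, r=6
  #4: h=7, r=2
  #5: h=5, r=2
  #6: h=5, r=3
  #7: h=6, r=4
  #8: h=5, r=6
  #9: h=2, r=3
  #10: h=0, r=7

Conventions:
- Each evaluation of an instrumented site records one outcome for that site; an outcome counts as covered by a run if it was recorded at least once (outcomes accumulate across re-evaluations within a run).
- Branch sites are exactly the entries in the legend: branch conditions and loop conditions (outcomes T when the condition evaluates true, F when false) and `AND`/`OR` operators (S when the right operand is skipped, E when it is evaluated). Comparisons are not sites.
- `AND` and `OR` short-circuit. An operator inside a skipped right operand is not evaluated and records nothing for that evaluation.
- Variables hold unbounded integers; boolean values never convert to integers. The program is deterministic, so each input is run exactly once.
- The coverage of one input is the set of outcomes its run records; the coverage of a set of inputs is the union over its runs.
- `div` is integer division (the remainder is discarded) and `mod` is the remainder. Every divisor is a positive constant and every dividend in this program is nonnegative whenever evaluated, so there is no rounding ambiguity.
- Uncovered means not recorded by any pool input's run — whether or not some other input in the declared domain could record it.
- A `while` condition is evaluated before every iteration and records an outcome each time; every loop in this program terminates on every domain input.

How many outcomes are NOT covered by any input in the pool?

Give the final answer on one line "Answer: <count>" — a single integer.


input #1 (h=3, r=0): covers B1=F, B2=E, B3=S, B4=F, B5=F
input #2 (h=4, r=9): covers B1=T, B2=E, B3=E, B5=F
input #3 (h=2, r=6): covers B1=F, B2=E, B3=S, B4=F, B5=F
input #4 (h=7, r=2): covers B1=F, B2=E, B3=S, B4=F, B5=F
input #5 (h=5, r=2): covers B1=F, B2=E, B3=S, B4=F, B5=F
input #6 (h=5, r=3): covers B1=F, B2=E, B3=S, B4=F, B5=F
input #7 (h=6, r=4): covers B1=F, B2=E, B3=S, B4=F, B5=F
input #8 (h=5, r=6): covers B1=F, B2=E, B3=S, B4=F, B5=F
input #9 (h=2, r=3): covers B1=F, B2=E, B3=S, B4=F, B5=F
input #10 (h=0, r=7): covers B1=F, B2=E, B3=E, B4=T, B5=T, B5=F
union over the pool: B1=T, B1=F, B2=E, B3=S, B3=E, B4=T, B4=F, B5=T, B5=F
uncovered (1 of 10): B2=S
Answer: 1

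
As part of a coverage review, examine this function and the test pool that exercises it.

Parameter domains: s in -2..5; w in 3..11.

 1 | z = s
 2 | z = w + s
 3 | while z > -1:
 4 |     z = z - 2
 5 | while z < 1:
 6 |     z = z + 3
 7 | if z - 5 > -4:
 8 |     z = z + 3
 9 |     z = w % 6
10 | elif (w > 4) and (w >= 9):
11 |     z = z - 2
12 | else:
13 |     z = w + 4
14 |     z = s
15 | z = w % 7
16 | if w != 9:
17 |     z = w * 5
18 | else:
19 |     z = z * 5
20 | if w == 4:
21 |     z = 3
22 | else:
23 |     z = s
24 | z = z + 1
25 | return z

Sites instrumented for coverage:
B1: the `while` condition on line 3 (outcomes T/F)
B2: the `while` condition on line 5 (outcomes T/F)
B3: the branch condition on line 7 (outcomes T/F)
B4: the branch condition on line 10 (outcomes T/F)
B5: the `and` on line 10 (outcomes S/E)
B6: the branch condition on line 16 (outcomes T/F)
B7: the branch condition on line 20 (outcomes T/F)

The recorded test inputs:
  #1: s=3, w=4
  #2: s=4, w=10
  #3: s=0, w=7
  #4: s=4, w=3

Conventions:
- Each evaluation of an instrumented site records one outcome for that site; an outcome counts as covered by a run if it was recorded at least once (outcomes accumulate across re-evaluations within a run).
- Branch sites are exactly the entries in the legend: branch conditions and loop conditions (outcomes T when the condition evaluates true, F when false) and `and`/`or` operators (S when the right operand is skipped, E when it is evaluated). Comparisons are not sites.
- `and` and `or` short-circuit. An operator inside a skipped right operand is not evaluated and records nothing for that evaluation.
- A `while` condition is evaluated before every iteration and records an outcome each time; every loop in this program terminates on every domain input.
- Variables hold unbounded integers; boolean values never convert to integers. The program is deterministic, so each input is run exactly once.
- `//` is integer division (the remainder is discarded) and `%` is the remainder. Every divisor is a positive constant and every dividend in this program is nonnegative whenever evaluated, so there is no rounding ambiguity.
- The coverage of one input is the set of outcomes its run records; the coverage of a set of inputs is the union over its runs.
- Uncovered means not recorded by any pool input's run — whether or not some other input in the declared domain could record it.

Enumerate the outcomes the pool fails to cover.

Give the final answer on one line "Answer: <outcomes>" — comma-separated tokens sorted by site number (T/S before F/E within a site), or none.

run #1 (s=3, w=4) runs B1->T, B1->T, B1->T, B1->T, B1->F, B2->T, B2->F, B3->T, B6->T, B7->T; records B1=T, B1=F, B2=T, B2=F, B3=T, B6=T, B7=T
run #2 (s=4, w=10) runs B1->T, B1->T, B1->T, B1->T, B1->T, B1->T, B1->T, B1->T, B1->F, B2->T, B2->F, B3->F, B5->E, B4->T, ...; records B1=T, B1=F, B2=T, B2=F, B3=F, B4=T, B5=E, B6=T, B7=F
run #3 (s=0, w=7) runs B1->T, B1->T, B1->T, B1->T, B1->F, B2->T, B2->F, B3->T, B6->T, B7->F; records B1=T, B1=F, B2=T, B2=F, B3=T, B6=T, B7=F
run #4 (s=4, w=3) runs B1->T, B1->T, B1->T, B1->T, B1->F, B2->T, B2->F, B3->T, B6->T, B7->F; records B1=T, B1=F, B2=T, B2=F, B3=T, B6=T, B7=F
union over the pool: B1=T, B1=F, B2=T, B2=F, B3=T, B3=F, B4=T, B5=E, B6=T, B7=T, B7=F
uncovered (3 of 14): B4=F, B5=S, B6=F

Answer: B4=F, B5=S, B6=F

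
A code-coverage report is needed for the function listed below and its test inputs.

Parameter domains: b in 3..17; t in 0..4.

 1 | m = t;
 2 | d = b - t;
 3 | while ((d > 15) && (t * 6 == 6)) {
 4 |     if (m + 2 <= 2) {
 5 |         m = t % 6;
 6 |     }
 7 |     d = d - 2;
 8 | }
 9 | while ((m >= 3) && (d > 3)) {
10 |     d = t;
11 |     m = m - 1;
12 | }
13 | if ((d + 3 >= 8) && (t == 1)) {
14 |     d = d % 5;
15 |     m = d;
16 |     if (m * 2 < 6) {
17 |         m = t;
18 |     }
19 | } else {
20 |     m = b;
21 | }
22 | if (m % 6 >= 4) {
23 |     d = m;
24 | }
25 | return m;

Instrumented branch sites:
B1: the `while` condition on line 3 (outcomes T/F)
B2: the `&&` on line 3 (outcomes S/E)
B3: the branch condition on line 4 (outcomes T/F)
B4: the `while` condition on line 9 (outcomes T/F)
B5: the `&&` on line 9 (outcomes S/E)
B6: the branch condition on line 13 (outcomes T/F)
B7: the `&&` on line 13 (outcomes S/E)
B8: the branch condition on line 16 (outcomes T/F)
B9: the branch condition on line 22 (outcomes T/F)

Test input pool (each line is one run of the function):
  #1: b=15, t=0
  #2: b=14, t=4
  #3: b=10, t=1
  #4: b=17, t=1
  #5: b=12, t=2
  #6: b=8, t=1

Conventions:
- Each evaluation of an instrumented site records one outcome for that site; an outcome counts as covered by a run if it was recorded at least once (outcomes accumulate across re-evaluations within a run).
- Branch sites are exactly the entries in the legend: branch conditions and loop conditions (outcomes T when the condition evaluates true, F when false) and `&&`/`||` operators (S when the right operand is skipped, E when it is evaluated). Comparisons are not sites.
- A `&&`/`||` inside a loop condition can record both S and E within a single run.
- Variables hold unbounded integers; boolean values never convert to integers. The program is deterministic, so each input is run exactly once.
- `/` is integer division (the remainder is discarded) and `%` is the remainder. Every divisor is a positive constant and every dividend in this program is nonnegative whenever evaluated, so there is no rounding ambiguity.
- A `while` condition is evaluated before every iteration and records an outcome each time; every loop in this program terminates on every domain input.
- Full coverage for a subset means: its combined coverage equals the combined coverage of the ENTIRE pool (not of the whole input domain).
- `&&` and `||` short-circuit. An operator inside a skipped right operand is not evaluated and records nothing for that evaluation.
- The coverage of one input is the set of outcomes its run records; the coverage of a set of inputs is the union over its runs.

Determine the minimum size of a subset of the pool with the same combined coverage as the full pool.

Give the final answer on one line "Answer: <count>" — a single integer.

input #1, b=15, t=0: events B2->S, B1->F, B5->S, B4->F, B7->E, B6->F, B9->F; outcomes B1=F, B2=S, B4=F, B5=S, B6=F, B7=E, B9=F
input #2, b=14, t=4: events B2->S, B1->F, B5->E, B4->T, B5->E, B4->T, B5->S, B4->F, B7->S, B6->F, B9->F; outcomes B1=F, B2=S, B4=T, B4=F, B5=S, B5=E, B6=F, B7=S, B9=F
input #3, b=10, t=1: events B2->S, B1->F, B5->S, B4->F, B7->E, B6->T, B8->F, B9->T; outcomes B1=F, B2=S, B4=F, B5=S, B6=T, B7=E, B8=F, B9=T
input #4, b=17, t=1: events B2->E, B1->T, B3->F, B2->S, B1->F, B5->S, B4->F, B7->E, B6->T, B8->F, B9->T; outcomes B1=T, B1=F, B2=S, B2=E, B3=F, B4=F, B5=S, B6=T, B7=E, B8=F, B9=T
input #5, b=12, t=2: events B2->S, B1->F, B5->S, B4->F, B7->E, B6->F, B9->F; outcomes B1=F, B2=S, B4=F, B5=S, B6=F, B7=E, B9=F
input #6, b=8, t=1: events B2->S, B1->F, B5->S, B4->F, B7->E, B6->T, B8->T, B9->F; outcomes B1=F, B2=S, B4=F, B5=S, B6=T, B7=E, B8=T, B9=F
pool-wide coverage (17 outcomes): B1=T, B1=F, B2=S, B2=E, B3=F, B4=T, B4=F, B5=S, B5=E, B6=T, B6=F, B7=S, B7=E, B8=T, B8=F, B9=T, B9=F
checked all size-1 subsets: none covers 17 outcomes (max 11/17)
checked all size-2 subsets: none covers 17 outcomes (max 16/17)
the canonical winner is {2, 4, 6}: size 3, full 17-outcome coverage, earliest index list among size-3 covers

Answer: 3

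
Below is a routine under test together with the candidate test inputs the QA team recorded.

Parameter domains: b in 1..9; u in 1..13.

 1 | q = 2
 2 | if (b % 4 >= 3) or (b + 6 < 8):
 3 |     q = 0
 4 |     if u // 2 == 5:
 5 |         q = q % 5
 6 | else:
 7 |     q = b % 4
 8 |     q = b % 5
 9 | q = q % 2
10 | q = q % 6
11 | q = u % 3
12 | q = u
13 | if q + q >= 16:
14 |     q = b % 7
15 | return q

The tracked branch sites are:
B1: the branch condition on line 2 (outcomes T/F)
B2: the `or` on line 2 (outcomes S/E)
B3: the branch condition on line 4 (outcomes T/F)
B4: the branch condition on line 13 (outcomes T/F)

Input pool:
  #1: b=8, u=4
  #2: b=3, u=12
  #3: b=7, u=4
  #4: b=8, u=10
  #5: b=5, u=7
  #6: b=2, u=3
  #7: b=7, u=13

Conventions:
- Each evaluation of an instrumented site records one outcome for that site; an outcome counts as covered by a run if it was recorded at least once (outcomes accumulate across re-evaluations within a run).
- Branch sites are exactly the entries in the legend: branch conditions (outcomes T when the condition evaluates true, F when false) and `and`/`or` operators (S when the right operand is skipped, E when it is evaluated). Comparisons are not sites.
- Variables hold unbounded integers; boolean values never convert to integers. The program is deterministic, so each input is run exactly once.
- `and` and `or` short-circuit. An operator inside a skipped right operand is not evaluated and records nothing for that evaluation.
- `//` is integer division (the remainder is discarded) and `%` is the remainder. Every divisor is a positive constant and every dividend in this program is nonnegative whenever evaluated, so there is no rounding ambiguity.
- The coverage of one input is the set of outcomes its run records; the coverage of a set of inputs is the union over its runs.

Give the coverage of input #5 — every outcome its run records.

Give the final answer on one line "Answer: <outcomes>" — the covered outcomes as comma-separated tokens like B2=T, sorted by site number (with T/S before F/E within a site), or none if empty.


Event log for input #5 (b=5, u=7):
  B2->E, B1->F, B4->F
deduplicating events, the covered set is: B1=F, B2=E, B4=F
Answer: B1=F, B2=E, B4=F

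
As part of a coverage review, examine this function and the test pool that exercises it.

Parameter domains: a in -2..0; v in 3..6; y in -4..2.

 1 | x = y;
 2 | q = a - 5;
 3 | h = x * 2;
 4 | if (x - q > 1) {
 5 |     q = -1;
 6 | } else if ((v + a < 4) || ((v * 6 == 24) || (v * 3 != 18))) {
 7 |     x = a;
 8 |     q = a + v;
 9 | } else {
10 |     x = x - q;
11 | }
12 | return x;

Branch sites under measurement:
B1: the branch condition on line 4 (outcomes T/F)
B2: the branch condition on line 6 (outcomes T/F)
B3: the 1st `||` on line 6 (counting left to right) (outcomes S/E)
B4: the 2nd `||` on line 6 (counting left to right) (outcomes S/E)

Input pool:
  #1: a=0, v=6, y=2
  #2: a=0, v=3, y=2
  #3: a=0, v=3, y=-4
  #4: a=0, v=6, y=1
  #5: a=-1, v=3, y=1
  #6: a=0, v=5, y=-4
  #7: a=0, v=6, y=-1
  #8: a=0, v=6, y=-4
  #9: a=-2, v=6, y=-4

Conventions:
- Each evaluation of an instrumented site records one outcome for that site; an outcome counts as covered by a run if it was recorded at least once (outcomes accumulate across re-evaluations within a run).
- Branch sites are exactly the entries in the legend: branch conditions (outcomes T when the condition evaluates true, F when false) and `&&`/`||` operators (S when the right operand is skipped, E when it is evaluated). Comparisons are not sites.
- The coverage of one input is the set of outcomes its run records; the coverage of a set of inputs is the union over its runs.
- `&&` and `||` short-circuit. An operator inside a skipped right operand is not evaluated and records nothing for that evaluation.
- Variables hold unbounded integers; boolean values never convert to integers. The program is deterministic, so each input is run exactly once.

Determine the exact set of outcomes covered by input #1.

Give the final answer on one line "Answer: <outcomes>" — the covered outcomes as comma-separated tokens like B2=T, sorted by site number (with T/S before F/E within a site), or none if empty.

Simulating input #1 (a=0, v=6, y=2) step by step:
  B1->T
collecting distinct outcomes: B1=T

Answer: B1=T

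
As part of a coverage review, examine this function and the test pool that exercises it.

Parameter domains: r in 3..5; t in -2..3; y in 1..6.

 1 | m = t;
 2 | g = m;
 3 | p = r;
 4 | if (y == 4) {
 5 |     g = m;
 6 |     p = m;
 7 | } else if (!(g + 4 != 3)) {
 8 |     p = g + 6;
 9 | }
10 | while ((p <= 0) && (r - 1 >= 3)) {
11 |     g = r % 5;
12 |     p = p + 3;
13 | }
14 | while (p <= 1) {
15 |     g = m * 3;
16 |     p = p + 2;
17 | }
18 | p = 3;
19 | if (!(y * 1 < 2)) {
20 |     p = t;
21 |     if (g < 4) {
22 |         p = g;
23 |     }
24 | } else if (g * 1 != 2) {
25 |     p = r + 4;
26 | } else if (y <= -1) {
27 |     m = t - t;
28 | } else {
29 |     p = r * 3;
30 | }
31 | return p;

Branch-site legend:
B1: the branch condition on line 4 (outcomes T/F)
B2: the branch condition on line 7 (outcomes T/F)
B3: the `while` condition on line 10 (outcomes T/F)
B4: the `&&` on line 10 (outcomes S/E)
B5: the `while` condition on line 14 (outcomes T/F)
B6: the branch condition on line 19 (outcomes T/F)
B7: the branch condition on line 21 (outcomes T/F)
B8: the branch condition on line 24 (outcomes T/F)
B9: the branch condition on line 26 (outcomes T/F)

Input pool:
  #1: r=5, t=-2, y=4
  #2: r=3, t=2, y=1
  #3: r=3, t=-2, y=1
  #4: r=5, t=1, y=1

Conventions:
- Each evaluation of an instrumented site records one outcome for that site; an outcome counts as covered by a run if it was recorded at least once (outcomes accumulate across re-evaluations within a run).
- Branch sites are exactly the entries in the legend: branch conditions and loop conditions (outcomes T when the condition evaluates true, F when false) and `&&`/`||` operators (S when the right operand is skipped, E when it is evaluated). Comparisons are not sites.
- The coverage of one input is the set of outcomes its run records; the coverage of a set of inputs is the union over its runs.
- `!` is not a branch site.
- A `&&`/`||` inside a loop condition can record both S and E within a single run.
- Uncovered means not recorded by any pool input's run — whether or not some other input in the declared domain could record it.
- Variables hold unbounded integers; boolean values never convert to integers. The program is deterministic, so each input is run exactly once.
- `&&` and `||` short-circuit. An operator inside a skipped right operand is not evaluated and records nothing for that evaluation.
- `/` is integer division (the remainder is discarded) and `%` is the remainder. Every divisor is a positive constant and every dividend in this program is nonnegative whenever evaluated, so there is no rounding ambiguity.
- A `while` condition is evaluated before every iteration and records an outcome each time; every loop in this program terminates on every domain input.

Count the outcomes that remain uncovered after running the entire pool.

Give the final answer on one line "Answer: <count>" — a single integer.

input #1 (r=5, t=-2, y=4): events B1->T, B4->E, B3->T, B4->S, B3->F, B5->T, B5->F, B6->T, B7->T; covers B1=T, B3=T, B3=F, B4=S, B4=E, B5=T, B5=F, B6=T, B7=T
input #2 (r=3, t=2, y=1): events B1->F, B2->F, B4->S, B3->F, B5->F, B6->F, B8->F, B9->F; covers B1=F, B2=F, B3=F, B4=S, B5=F, B6=F, B8=F, B9=F
input #3 (r=3, t=-2, y=1): events B1->F, B2->F, B4->S, B3->F, B5->F, B6->F, B8->T; covers B1=F, B2=F, B3=F, B4=S, B5=F, B6=F, B8=T
input #4 (r=5, t=1, y=1): events B1->F, B2->F, B4->S, B3->F, B5->F, B6->F, B8->T; covers B1=F, B2=F, B3=F, B4=S, B5=F, B6=F, B8=T
union over the pool: B1=T, B1=F, B2=F, B3=T, B3=F, B4=S, B4=E, B5=T, B5=F, B6=T, B6=F, B7=T, B8=T, B8=F, B9=F
uncovered (3 of 18): B2=T, B7=F, B9=T

Answer: 3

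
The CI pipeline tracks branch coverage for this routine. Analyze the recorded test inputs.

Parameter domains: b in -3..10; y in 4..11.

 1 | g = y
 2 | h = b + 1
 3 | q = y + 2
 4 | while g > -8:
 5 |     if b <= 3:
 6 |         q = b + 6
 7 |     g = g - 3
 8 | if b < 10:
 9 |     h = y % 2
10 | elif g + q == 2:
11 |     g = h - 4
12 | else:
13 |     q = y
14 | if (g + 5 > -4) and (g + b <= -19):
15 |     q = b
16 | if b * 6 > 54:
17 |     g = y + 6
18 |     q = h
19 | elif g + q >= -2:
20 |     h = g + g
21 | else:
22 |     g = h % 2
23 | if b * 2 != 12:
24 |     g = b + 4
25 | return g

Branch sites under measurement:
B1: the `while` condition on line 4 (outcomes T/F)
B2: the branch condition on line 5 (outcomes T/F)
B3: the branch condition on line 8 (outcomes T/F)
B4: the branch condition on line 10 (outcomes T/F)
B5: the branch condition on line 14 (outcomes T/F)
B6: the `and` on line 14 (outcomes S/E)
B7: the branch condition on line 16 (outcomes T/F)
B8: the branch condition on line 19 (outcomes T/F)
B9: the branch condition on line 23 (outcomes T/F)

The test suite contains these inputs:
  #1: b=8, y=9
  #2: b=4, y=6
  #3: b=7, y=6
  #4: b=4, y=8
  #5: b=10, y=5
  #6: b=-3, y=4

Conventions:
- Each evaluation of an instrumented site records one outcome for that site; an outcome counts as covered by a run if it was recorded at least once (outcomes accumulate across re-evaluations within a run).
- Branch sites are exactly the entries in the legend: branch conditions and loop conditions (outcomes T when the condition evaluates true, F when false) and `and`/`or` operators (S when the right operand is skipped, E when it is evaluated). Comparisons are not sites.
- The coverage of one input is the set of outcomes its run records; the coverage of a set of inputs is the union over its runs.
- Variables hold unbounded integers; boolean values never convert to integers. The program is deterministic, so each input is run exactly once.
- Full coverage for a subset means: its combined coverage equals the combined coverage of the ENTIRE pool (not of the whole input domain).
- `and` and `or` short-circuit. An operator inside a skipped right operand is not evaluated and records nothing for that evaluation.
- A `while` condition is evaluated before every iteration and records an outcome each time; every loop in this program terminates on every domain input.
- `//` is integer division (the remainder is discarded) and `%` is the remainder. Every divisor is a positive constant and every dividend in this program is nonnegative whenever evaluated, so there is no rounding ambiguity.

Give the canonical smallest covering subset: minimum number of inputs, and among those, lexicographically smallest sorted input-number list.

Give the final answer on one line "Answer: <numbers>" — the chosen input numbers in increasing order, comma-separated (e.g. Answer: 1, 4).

input #1 (b=8, y=9): events B1->T, B2->F, B1->T, B2->F, B1->T, B2->F, B1->T, B2->F, B1->T, B2->F, B1->T, B2->F, B1->F, B3->T, ...; covers B1=T, B1=F, B2=F, B3=T, B5=F, B6=S, B7=F, B8=T, B9=T
input #2 (b=4, y=6): events B1->T, B2->F, B1->T, B2->F, B1->T, B2->F, B1->T, B2->F, B1->T, B2->F, B1->F, B3->T, B6->S, B5->F, ...; covers B1=T, B1=F, B2=F, B3=T, B5=F, B6=S, B7=F, B8=T, B9=T
input #3 (b=7, y=6): events B1->T, B2->F, B1->T, B2->F, B1->T, B2->F, B1->T, B2->F, B1->T, B2->F, B1->F, B3->T, B6->S, B5->F, ...; covers B1=T, B1=F, B2=F, B3=T, B5=F, B6=S, B7=F, B8=T, B9=T
input #4 (b=4, y=8): events B1->T, B2->F, B1->T, B2->F, B1->T, B2->F, B1->T, B2->F, B1->T, B2->F, B1->T, B2->F, B1->F, B3->T, ...; covers B1=T, B1=F, B2=F, B3=T, B5=F, B6=S, B7=F, B8=T, B9=T
input #5 (b=10, y=5): events B1->T, B2->F, B1->T, B2->F, B1->T, B2->F, B1->T, B2->F, B1->T, B2->F, B1->F, B3->F, B4->F, B6->S, ...; covers B1=T, B1=F, B2=F, B3=F, B4=F, B5=F, B6=S, B7=T, B9=T
input #6 (b=-3, y=4): events B1->T, B2->T, B1->T, B2->T, B1->T, B2->T, B1->T, B2->T, B1->F, B3->T, B6->E, B5->F, B7->F, B8->F, ...; covers B1=T, B1=F, B2=T, B3=T, B5=F, B6=E, B7=F, B8=F, B9=T
together the pool reaches 15 outcomes: B1=T, B1=F, B2=T, B2=F, B3=T, B3=F, B4=F, B5=F, B6=S, B6=E, B7=T, B7=F, B8=T, B8=F, B9=T
no size-1 subset reaches all 15 outcomes (best union: 9/15)
no size-2 subset reaches all 15 outcomes (best union: 14/15)
at size 3, {1, 5, 6} reaches all 15 outcomes; every lexicographically earlier size-3 subset fails

Answer: 1, 5, 6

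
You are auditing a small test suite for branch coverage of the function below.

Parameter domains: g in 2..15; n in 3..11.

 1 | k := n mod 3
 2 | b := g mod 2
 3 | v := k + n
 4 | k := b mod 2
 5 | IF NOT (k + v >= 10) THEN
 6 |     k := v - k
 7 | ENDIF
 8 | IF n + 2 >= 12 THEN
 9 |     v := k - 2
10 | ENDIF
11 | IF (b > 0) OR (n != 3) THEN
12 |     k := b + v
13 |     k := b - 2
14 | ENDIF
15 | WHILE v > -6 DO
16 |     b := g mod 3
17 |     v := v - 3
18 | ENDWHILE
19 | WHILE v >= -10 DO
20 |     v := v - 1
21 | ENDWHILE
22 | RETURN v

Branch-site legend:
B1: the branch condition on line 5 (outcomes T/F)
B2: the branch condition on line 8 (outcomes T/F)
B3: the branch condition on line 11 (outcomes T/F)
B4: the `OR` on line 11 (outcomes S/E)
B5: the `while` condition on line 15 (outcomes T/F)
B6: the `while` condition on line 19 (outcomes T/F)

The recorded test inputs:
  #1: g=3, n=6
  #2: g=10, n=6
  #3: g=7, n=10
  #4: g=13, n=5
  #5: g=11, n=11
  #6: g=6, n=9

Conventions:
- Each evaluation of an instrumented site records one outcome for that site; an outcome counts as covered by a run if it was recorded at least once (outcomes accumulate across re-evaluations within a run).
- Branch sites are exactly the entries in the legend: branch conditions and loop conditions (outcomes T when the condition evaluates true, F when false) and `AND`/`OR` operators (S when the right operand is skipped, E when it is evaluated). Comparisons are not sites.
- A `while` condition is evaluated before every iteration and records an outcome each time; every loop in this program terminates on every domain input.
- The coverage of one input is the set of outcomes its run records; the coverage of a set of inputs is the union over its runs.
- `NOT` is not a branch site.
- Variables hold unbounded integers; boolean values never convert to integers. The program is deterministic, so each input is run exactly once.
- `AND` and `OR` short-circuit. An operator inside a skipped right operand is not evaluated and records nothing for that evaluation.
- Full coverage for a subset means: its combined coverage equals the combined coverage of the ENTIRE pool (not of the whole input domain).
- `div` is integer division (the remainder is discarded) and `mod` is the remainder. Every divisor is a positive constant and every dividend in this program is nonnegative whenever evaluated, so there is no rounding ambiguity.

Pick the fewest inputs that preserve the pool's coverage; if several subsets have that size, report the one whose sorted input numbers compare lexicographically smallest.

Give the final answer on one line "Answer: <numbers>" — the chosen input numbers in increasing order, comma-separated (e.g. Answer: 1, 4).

input #1 (g=3, n=6): events B1->T, B2->F, B4->S, B3->T, B5->T, B5->T, B5->T, B5->T, B5->F, B6->T, B6->T, B6->T, B6->T, B6->T, ...; covers B1=T, B2=F, B3=T, B4=S, B5=T, B5=F, B6=T, B6=F
input #2 (g=10, n=6): events B1->T, B2->F, B4->E, B3->T, B5->T, B5->T, B5->T, B5->T, B5->F, B6->T, B6->T, B6->T, B6->T, B6->T, ...; covers B1=T, B2=F, B3=T, B4=E, B5=T, B5=F, B6=T, B6=F
input #3 (g=7, n=10): events B1->F, B2->T, B4->S, B3->T, B5->T, B5->T, B5->F, B6->T, B6->T, B6->T, B6->T, B6->F; covers B1=F, B2=T, B3=T, B4=S, B5=T, B5=F, B6=T, B6=F
input #4 (g=13, n=5): events B1->T, B2->F, B4->S, B3->T, B5->T, B5->T, B5->T, B5->T, B5->T, B5->F, B6->T, B6->T, B6->T, B6->F; covers B1=T, B2=F, B3=T, B4=S, B5=T, B5=F, B6=T, B6=F
input #5 (g=11, n=11): events B1->F, B2->T, B4->S, B3->T, B5->T, B5->T, B5->F, B6->T, B6->T, B6->T, B6->T, B6->F; covers B1=F, B2=T, B3=T, B4=S, B5=T, B5=F, B6=T, B6=F
input #6 (g=6, n=9): events B1->T, B2->F, B4->E, B3->T, B5->T, B5->T, B5->T, B5->T, B5->T, B5->F, B6->T, B6->T, B6->T, B6->T, ...; covers B1=T, B2=F, B3=T, B4=E, B5=T, B5=F, B6=T, B6=F
union over all inputs: B1=T, B1=F, B2=T, B2=F, B3=T, B4=S, B4=E, B5=T, B5=F, B6=T, B6=F (11 outcomes)
size 1 is not enough: best union over all size-1 subsets is 8/11
inputs {2, 3} (size 2) cover everything; no size-2 subset with a lexicographically smaller index list covers all 11

Answer: 2, 3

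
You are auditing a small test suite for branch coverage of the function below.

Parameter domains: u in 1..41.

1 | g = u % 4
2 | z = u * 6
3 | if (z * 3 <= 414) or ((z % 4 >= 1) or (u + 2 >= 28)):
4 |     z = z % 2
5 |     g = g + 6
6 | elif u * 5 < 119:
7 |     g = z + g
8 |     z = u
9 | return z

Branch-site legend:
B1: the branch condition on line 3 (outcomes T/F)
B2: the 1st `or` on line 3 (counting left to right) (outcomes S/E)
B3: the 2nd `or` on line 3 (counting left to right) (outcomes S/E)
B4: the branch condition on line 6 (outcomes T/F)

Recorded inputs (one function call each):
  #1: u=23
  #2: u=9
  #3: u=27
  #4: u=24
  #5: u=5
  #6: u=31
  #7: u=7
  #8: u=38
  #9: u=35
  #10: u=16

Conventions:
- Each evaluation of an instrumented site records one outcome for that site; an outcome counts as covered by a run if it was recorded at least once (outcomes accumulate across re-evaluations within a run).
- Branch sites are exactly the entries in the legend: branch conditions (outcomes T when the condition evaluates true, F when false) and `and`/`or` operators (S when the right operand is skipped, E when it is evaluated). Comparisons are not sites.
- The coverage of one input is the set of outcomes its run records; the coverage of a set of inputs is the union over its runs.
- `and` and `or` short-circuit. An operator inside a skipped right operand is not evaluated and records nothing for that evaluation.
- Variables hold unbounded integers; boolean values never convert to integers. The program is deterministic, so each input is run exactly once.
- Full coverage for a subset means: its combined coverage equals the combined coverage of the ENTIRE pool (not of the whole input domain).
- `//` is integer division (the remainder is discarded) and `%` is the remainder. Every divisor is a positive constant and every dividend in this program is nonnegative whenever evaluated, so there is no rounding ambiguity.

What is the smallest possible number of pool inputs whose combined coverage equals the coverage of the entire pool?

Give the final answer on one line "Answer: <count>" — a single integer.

#1 (u=23) -> covered: B1=T, B2=S
#2 (u=9) -> covered: B1=T, B2=S
#3 (u=27) -> covered: B1=T, B2=E, B3=S
#4 (u=24) -> covered: B1=F, B2=E, B3=E, B4=F
#5 (u=5) -> covered: B1=T, B2=S
#6 (u=31) -> covered: B1=T, B2=E, B3=S
#7 (u=7) -> covered: B1=T, B2=S
#8 (u=38) -> covered: B1=T, B2=E, B3=E
#9 (u=35) -> covered: B1=T, B2=E, B3=S
#10 (u=16) -> covered: B1=T, B2=S
the full pool covers 7 outcomes: B1=T, B1=F, B2=S, B2=E, B3=S, B3=E, B4=F
every size-1 subset falls short of the 7 outcomes (best: 4/7)
every size-2 subset falls short of the 7 outcomes (best: 6/7)
the canonical winner is {1, 3, 4}: size 3, full 7-outcome coverage, earliest index list among size-3 covers

Answer: 3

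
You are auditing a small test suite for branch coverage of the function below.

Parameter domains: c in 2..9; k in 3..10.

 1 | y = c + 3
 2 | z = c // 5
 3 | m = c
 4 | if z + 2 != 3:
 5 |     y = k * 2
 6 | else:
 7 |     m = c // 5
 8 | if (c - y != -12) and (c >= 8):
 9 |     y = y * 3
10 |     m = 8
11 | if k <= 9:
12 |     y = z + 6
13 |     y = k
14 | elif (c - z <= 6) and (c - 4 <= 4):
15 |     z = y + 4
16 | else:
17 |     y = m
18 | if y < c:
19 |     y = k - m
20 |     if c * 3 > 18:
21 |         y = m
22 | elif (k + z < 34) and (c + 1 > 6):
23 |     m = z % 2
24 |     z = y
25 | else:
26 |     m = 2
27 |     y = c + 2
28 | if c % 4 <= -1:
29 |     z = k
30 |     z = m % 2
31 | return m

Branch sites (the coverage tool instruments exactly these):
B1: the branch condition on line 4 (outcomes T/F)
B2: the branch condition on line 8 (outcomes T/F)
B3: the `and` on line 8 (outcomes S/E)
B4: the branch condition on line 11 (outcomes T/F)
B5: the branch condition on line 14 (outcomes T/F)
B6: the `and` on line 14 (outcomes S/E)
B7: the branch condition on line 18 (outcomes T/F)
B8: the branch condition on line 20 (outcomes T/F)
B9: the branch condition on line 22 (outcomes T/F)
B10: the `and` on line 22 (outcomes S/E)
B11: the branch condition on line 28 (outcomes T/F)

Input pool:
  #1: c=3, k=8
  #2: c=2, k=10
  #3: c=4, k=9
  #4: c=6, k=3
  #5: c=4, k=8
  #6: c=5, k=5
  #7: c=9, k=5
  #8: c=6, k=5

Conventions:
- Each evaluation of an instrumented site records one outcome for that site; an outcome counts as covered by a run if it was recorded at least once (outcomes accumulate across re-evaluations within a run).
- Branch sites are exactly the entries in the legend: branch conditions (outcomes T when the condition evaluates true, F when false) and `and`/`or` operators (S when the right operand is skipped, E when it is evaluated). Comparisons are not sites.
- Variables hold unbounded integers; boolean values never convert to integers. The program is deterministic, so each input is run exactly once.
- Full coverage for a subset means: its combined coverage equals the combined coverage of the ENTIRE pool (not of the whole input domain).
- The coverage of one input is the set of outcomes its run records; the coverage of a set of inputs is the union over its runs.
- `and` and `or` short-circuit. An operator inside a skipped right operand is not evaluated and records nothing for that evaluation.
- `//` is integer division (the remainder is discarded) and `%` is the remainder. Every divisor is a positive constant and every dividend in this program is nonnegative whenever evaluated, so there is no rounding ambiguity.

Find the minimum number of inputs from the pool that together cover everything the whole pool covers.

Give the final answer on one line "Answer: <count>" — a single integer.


test 1 (c=3, k=8) fires B1->T, B3->E, B2->F, B4->T, B7->F, B10->E, B9->F, B11->F; hits B1=T, B2=F, B3=E, B4=T, B7=F, B9=F, B10=E, B11=F
test 2 (c=2, k=10) fires B1->T, B3->E, B2->F, B4->F, B6->E, B5->T, B7->F, B10->S, B9->F, B11->F; hits B1=T, B2=F, B3=E, B4=F, B5=T, B6=E, B7=F, B9=F, B10=S, B11=F
test 3 (c=4, k=9) fires B1->T, B3->E, B2->F, B4->T, B7->F, B10->E, B9->F, B11->F; hits B1=T, B2=F, B3=E, B4=T, B7=F, B9=F, B10=E, B11=F
test 4 (c=6, k=3) fires B1->F, B3->E, B2->F, B4->T, B7->T, B8->F, B11->F; hits B1=F, B2=F, B3=E, B4=T, B7=T, B8=F, B11=F
test 5 (c=4, k=8) fires B1->T, B3->S, B2->F, B4->T, B7->F, B10->E, B9->F, B11->F; hits B1=T, B2=F, B3=S, B4=T, B7=F, B9=F, B10=E, B11=F
test 6 (c=5, k=5) fires B1->F, B3->E, B2->F, B4->T, B7->F, B10->E, B9->F, B11->F; hits B1=F, B2=F, B3=E, B4=T, B7=F, B9=F, B10=E, B11=F
test 7 (c=9, k=5) fires B1->F, B3->E, B2->T, B4->T, B7->T, B8->T, B11->F; hits B1=F, B2=T, B3=E, B4=T, B7=T, B8=T, B11=F
test 8 (c=6, k=5) fires B1->F, B3->E, B2->F, B4->T, B7->T, B8->F, B11->F; hits B1=F, B2=F, B3=E, B4=T, B7=T, B8=F, B11=F
pool-wide coverage (18 outcomes): B1=T, B1=F, B2=T, B2=F, B3=S, B3=E, B4=T, B4=F, B5=T, B6=E, B7=T, B7=F, B8=T, B8=F, B9=F, B10=S, B10=E, B11=F
every size-1 subset falls short of the 18 outcomes (best: 10/18)
every size-2 subset falls short of the 18 outcomes (best: 15/18)
every size-3 subset falls short of the 18 outcomes (best: 17/18)
inputs {2, 4, 5, 7} (size 4) cover everything; no size-4 subset with a lexicographically smaller index list covers all 18
Answer: 4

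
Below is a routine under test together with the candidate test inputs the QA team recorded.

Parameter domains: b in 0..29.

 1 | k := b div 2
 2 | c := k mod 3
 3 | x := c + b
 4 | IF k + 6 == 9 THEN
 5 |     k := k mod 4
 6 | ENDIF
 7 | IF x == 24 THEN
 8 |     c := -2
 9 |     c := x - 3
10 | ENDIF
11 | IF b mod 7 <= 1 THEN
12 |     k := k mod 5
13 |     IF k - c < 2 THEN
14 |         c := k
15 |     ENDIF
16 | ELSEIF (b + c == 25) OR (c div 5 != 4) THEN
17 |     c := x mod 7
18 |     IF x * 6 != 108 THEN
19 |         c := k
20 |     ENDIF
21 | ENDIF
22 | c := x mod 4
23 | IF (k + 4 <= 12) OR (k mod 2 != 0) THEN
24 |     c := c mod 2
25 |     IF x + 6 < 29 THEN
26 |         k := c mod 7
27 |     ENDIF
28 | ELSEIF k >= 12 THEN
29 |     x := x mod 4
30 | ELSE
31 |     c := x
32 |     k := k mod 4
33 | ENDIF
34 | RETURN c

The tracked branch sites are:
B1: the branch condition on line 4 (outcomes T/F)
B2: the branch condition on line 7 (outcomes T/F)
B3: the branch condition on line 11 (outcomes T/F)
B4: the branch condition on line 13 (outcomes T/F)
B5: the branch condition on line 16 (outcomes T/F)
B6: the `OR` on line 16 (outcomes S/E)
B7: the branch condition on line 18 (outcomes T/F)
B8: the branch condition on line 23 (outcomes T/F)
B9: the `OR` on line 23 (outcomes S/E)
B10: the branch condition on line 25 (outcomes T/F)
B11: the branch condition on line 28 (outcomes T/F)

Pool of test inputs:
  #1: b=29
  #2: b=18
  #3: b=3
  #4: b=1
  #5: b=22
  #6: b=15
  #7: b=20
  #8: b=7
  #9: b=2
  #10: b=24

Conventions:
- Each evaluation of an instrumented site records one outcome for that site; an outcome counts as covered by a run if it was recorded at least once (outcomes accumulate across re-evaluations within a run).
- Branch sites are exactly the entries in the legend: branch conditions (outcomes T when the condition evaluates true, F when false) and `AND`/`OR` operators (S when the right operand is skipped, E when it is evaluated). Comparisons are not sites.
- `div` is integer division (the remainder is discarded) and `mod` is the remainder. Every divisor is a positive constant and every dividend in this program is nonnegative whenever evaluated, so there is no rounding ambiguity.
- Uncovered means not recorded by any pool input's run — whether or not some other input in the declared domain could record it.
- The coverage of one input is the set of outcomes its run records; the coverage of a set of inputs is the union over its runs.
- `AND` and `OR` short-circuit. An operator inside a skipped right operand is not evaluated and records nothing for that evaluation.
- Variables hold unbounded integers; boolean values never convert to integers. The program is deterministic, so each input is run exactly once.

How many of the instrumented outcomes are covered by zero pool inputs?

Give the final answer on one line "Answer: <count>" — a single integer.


run #1 (b=29) runs B1->F, B2->F, B3->T, B4->F, B9->S, B8->T, B10->F; records B1=F, B2=F, B3=T, B4=F, B8=T, B9=S, B10=F
run #2 (b=18) runs B1->F, B2->F, B3->F, B6->E, B5->T, B7->F, B9->E, B8->T, B10->T; records B1=F, B2=F, B3=F, B5=T, B6=E, B7=F, B8=T, B9=E, B10=T
run #3 (b=3) runs B1->F, B2->F, B3->F, B6->E, B5->T, B7->T, B9->S, B8->T, B10->T; records B1=F, B2=F, B3=F, B5=T, B6=E, B7=T, B8=T, B9=S, B10=T
run #4 (b=1) runs B1->F, B2->F, B3->T, B4->T, B9->S, B8->T, B10->T; records B1=F, B2=F, B3=T, B4=T, B8=T, B9=S, B10=T
run #5 (b=22) runs B1->F, B2->T, B3->T, B4->T, B9->S, B8->T, B10->F; records B1=F, B2=T, B3=T, B4=T, B8=T, B9=S, B10=F
run #6 (b=15) runs B1->F, B2->F, B3->T, B4->T, B9->S, B8->T, B10->T; records B1=F, B2=F, B3=T, B4=T, B8=T, B9=S, B10=T
run #7 (b=20) runs B1->F, B2->F, B3->F, B6->E, B5->T, B7->T, B9->E, B8->F, B11->F; records B1=F, B2=F, B3=F, B5=T, B6=E, B7=T, B8=F, B9=E, B11=F
run #8 (b=7) runs B1->T, B2->F, B3->T, B4->F, B9->S, B8->T, B10->T; records B1=T, B2=F, B3=T, B4=F, B8=T, B9=S, B10=T
run #9 (b=2) runs B1->F, B2->F, B3->F, B6->E, B5->T, B7->T, B9->S, B8->T, B10->T; records B1=F, B2=F, B3=F, B5=T, B6=E, B7=T, B8=T, B9=S, B10=T
run #10 (b=24) runs B1->F, B2->T, B3->F, B6->E, B5->F, B9->E, B8->F, B11->T; records B1=F, B2=T, B3=F, B5=F, B6=E, B8=F, B9=E, B11=T
union over the pool: B1=T, B1=F, B2=T, B2=F, B3=T, B3=F, B4=T, B4=F, B5=T, B5=F, B6=E, B7=T, B7=F, B8=T, B8=F, B9=S, B9=E, B10=T, B10=F, B11=T, B11=F
uncovered (1 of 22): B6=S
Answer: 1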